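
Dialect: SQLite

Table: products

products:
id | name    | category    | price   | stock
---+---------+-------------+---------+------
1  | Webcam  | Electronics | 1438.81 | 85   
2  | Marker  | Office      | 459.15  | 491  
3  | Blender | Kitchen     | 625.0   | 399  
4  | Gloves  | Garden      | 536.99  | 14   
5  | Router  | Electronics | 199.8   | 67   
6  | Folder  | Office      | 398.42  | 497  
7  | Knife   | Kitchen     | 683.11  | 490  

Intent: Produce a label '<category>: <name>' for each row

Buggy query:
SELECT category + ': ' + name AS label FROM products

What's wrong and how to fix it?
Bug: SQLite uses || for string concatenation; + coerces text to numbers (yielding 0)

Fix: Replace + with || to concatenate text

Corrected query:
SELECT category || ': ' || name AS label FROM products

Result:
label              
-------------------
Electronics: Webcam
Office: Marker     
Kitchen: Blender   
Garden: Gloves     
Electronics: Router
Office: Folder     
Kitchen: Knife     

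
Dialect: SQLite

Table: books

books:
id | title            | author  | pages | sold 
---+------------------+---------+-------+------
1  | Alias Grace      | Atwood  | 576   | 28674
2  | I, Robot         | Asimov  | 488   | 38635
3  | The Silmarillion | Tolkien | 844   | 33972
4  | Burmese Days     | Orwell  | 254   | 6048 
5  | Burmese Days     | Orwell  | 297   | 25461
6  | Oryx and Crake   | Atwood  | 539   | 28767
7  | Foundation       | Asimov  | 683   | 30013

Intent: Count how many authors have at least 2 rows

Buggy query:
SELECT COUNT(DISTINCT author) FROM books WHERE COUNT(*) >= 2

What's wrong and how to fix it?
Bug: WHERE filters individual rows, not groups, so a group-level COUNT is invalid there

Fix: Use a subquery that GROUPs and filters with HAVING, then count its rows

Corrected query:
SELECT COUNT(*) FROM (SELECT author FROM books GROUP BY author HAVING COUNT(*) >= 2)

Result:
COUNT(*)
--------
3       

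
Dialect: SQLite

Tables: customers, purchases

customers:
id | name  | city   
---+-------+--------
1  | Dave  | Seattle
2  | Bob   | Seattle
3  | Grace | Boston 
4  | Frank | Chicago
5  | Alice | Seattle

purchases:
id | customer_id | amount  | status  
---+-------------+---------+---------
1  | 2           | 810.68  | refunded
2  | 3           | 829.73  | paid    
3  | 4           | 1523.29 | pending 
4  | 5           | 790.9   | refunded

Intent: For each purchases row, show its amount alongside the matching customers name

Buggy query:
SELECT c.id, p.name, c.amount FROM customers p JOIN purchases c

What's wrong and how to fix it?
Bug: Missing join condition: each purchases row is matched to all customers rows instead of just its own

Fix: Specify the join condition linking the foreign key to the parent id

Corrected query:
SELECT c.id, p.name, c.amount FROM customers p JOIN purchases c ON c.customer_id = p.id

Result:
id | name  | amount 
---+-------+--------
1  | Bob   | 810.68 
2  | Grace | 829.73 
3  | Frank | 1523.29
4  | Alice | 790.9  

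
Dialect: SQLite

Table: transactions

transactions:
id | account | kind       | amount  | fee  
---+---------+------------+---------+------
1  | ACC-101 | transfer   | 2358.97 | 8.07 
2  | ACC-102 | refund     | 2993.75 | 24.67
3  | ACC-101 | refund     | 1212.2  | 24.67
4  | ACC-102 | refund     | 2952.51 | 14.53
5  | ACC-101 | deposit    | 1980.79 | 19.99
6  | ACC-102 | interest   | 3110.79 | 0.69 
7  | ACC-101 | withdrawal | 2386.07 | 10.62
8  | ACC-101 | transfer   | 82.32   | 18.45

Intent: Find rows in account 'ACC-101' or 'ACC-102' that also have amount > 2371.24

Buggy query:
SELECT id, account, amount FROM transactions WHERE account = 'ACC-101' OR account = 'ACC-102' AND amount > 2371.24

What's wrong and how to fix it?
Bug: Without parentheses, AND is evaluated before OR, so the amount filter only applies to the 'ACC-102' branch

Fix: Add parentheses around the OR so the AND applies to both alternatives

Corrected query:
SELECT id, account, amount FROM transactions WHERE (account = 'ACC-101' OR account = 'ACC-102') AND amount > 2371.24

Result:
id | account | amount 
---+---------+--------
2  | ACC-102 | 2993.75
4  | ACC-102 | 2952.51
6  | ACC-102 | 3110.79
7  | ACC-101 | 2386.07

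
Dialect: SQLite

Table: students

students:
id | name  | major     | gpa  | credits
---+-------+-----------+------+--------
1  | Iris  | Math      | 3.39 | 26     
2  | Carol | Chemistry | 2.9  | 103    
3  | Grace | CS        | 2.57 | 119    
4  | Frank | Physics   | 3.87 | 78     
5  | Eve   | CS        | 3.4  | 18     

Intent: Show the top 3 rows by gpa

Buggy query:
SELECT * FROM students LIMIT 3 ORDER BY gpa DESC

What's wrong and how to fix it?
Bug: LIMIT must come after ORDER BY

Fix: Sort with ORDER BY, then apply LIMIT

Corrected query:
SELECT * FROM students ORDER BY gpa DESC LIMIT 3

Result:
id | name  | major   | gpa  | credits
---+-------+---------+------+--------
4  | Frank | Physics | 3.87 | 78     
5  | Eve   | CS      | 3.4  | 18     
1  | Iris  | Math    | 3.39 | 26     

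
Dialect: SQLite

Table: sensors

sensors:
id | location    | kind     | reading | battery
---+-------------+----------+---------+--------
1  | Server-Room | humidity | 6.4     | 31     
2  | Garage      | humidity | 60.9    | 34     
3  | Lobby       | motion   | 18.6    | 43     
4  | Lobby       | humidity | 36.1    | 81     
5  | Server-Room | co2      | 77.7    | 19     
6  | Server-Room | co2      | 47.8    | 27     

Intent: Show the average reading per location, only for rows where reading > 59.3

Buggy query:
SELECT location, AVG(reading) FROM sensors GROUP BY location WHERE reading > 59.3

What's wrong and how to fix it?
Bug: Row-level WHERE must come before GROUP BY in the clause order

Fix: Move the WHERE clause before GROUP BY

Corrected query:
SELECT location, AVG(reading) FROM sensors WHERE reading > 59.3 GROUP BY location

Result:
location    | AVG(reading)
------------+-------------
Garage      | 60.9        
Server-Room | 77.7        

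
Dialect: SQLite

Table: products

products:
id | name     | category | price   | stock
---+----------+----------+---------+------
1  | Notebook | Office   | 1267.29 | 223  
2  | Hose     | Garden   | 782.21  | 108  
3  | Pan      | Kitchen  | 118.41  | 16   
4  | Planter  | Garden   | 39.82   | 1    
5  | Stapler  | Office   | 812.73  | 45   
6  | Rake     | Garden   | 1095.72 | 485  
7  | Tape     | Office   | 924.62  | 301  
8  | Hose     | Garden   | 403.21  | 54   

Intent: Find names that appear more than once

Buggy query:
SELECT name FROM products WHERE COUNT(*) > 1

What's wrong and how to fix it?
Bug: COUNT(*) is an aggregate and cannot be used in WHERE

Fix: GROUP BY name, then filter groups with HAVING COUNT(*) > 1

Corrected query:
SELECT name FROM products GROUP BY name HAVING COUNT(*) > 1

Result:
name
----
Hose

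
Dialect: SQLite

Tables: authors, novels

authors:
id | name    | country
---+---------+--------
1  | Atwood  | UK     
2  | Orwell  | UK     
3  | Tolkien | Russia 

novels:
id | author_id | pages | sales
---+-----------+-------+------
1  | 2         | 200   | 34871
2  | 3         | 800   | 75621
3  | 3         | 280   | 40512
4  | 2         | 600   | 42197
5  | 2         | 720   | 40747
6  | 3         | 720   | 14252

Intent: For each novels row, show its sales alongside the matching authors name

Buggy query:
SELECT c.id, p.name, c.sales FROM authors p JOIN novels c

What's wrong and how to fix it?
Bug: Missing join condition: each novels row is matched to all authors rows instead of just its own

Fix: Add ON c.author_id = p.id to the JOIN

Corrected query:
SELECT c.id, p.name, c.sales FROM authors p JOIN novels c ON c.author_id = p.id

Result:
id | name    | sales
---+---------+------
1  | Orwell  | 34871
2  | Tolkien | 75621
3  | Tolkien | 40512
4  | Orwell  | 42197
5  | Orwell  | 40747
6  | Tolkien | 14252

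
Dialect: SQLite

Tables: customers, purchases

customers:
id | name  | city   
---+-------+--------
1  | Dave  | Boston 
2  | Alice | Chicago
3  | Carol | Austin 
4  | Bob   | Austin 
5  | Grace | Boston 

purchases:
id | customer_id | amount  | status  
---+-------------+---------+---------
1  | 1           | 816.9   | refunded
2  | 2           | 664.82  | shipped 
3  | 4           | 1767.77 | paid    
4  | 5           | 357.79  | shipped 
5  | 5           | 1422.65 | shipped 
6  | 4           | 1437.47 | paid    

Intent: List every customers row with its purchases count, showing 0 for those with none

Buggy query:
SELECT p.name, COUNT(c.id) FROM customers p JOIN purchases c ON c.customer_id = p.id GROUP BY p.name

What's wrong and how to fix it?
Bug: An inner join excludes parents with zero children

Fix: Use LEFT JOIN so parents without children still appear (COUNT(c.id) gives 0)

Corrected query:
SELECT p.name, COUNT(c.id) FROM customers p LEFT JOIN purchases c ON c.customer_id = p.id GROUP BY p.name

Result:
name  | COUNT(c.id)
------+------------
Alice | 1          
Bob   | 2          
Carol | 0          
Dave  | 1          
Grace | 2          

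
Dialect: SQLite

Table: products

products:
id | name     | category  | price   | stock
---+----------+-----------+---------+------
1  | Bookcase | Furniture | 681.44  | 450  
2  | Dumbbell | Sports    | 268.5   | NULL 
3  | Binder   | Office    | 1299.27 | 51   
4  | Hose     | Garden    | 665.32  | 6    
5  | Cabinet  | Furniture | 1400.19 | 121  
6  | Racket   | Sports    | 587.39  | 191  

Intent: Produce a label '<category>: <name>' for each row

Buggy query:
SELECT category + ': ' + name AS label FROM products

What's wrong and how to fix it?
Bug: '+' is numeric addition; on text columns SQLite converts them to 0 instead of concatenating

Fix: Use the || operator for string concatenation

Corrected query:
SELECT category || ': ' || name AS label FROM products

Result:
label              
-------------------
Furniture: Bookcase
Sports: Dumbbell   
Office: Binder     
Garden: Hose       
Furniture: Cabinet 
Sports: Racket     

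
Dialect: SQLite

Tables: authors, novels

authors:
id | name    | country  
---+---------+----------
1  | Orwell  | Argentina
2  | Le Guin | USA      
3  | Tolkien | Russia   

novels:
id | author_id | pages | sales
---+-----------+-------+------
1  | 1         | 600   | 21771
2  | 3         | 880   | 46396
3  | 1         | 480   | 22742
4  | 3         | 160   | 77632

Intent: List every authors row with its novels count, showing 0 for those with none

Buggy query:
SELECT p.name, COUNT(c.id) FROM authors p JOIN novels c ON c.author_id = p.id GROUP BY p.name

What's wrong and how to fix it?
Bug: An inner join excludes parents with zero children

Fix: Switch to LEFT JOIN to retain unmatched parent rows

Corrected query:
SELECT p.name, COUNT(c.id) FROM authors p LEFT JOIN novels c ON c.author_id = p.id GROUP BY p.name

Result:
name    | COUNT(c.id)
--------+------------
Le Guin | 0          
Orwell  | 2          
Tolkien | 2          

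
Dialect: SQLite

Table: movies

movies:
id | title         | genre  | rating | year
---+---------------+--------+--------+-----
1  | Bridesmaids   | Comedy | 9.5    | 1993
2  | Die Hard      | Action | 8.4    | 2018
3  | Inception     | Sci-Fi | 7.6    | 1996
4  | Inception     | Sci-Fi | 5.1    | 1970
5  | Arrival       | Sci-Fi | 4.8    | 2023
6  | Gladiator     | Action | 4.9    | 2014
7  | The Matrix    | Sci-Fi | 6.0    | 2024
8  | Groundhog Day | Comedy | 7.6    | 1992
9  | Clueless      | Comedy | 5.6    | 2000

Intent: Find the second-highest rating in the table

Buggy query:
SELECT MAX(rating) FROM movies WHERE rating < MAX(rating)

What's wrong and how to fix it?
Bug: MAX(rating) on the right of the comparison is an aggregate-in-WHERE error

Fix: Put the inner MAX in a scalar subquery

Corrected query:
SELECT MAX(rating) FROM movies WHERE rating < (SELECT MAX(rating) FROM movies)

Result:
MAX(rating)
-----------
8.4        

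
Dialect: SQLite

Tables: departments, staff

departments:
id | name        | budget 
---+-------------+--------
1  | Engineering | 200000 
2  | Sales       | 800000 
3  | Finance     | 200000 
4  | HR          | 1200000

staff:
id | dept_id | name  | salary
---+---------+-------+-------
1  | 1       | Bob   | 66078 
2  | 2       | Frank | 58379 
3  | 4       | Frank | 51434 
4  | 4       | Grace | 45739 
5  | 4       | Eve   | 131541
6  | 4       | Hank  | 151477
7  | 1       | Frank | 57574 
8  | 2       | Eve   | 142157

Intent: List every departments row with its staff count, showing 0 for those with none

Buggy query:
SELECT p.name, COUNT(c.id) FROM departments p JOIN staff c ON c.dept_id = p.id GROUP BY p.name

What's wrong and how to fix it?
Bug: An inner join excludes parents with zero children

Fix: Use LEFT JOIN so parents without children still appear (COUNT(c.id) gives 0)

Corrected query:
SELECT p.name, COUNT(c.id) FROM departments p LEFT JOIN staff c ON c.dept_id = p.id GROUP BY p.name

Result:
name        | COUNT(c.id)
------------+------------
Engineering | 2          
Finance     | 0          
HR          | 4          
Sales       | 2          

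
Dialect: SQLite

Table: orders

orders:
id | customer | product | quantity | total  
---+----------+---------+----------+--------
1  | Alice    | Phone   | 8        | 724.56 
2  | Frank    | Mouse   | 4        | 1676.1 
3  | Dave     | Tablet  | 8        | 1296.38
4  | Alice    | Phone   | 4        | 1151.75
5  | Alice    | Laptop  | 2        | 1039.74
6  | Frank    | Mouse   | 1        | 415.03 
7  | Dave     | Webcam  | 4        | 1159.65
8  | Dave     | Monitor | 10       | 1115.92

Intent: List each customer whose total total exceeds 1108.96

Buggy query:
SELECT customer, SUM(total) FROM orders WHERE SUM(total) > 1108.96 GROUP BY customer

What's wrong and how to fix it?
Bug: Aggregate functions cannot appear in a WHERE clause

Fix: Use HAVING (which filters groups after aggregation) instead of WHERE

Corrected query:
SELECT customer, SUM(total) FROM orders GROUP BY customer HAVING SUM(total) > 1108.96

Result:
customer | SUM(total)
---------+-----------
Alice    | 2916.05   
Dave     | 3571.95   
Frank    | 2091.13   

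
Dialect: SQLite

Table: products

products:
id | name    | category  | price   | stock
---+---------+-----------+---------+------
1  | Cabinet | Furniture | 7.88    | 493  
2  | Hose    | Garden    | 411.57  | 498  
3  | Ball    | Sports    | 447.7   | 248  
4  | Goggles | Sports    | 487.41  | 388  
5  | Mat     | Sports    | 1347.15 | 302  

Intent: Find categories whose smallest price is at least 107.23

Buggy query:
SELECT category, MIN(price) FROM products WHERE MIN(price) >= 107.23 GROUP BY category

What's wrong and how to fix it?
Bug: Aggregates like MIN are computed per group after WHERE runs

Fix: Use HAVING for the per-group MIN condition

Corrected query:
SELECT category, MIN(price) FROM products GROUP BY category HAVING MIN(price) >= 107.23

Result:
category | MIN(price)
---------+-----------
Garden   | 411.57    
Sports   | 447.7     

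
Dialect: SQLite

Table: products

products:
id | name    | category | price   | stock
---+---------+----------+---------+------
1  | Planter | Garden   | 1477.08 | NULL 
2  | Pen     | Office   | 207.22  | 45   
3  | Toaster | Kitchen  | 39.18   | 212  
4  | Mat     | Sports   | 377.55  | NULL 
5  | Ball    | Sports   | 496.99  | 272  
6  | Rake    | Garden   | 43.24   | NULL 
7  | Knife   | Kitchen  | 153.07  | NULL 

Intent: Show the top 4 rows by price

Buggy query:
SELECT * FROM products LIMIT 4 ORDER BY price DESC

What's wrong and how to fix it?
Bug: ORDER BY cannot follow LIMIT; LIMIT is the final clause

Fix: Sort with ORDER BY, then apply LIMIT

Corrected query:
SELECT * FROM products ORDER BY price DESC LIMIT 4

Result:
id | name    | category | price   | stock
---+---------+----------+---------+------
1  | Planter | Garden   | 1477.08 | NULL 
5  | Ball    | Sports   | 496.99  | 272  
4  | Mat     | Sports   | 377.55  | NULL 
2  | Pen     | Office   | 207.22  | 45   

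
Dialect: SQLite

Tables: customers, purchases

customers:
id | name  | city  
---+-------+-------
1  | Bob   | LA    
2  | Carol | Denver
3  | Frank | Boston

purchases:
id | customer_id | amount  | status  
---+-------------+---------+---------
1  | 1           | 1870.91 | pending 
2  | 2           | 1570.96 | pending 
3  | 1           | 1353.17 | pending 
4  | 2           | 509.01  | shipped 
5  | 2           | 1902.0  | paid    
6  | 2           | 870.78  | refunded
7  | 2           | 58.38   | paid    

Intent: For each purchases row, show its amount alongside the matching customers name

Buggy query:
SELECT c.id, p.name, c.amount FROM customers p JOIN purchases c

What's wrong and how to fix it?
Bug: JOIN with no ON clause produces a cartesian product; every purchases row pairs with every customers row

Fix: Add ON c.customer_id = p.id to the JOIN

Corrected query:
SELECT c.id, p.name, c.amount FROM customers p JOIN purchases c ON c.customer_id = p.id

Result:
id | name  | amount 
---+-------+--------
1  | Bob   | 1870.91
2  | Carol | 1570.96
3  | Bob   | 1353.17
4  | Carol | 509.01 
5  | Carol | 1902   
6  | Carol | 870.78 
7  | Carol | 58.38  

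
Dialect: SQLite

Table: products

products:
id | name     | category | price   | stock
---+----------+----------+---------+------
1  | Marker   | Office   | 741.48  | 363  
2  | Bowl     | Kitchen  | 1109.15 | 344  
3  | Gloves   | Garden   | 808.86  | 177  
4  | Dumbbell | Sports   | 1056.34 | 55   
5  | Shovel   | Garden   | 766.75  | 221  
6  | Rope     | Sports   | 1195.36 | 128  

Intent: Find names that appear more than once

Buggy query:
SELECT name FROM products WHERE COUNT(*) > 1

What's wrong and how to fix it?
Bug: COUNT(*) is an aggregate and cannot be used in WHERE

Fix: GROUP BY name, then filter groups with HAVING COUNT(*) > 1

Corrected query:
SELECT name FROM products GROUP BY name HAVING COUNT(*) > 1

Result:
(no rows)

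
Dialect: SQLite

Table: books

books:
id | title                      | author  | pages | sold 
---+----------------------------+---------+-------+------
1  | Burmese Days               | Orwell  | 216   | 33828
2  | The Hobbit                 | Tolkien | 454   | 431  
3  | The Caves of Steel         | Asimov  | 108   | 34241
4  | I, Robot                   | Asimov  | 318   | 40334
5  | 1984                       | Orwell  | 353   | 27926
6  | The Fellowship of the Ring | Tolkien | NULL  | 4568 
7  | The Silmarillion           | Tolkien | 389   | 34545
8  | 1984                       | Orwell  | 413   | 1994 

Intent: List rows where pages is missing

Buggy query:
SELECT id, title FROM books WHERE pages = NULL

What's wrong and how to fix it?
Bug: Comparing to NULL with '=' never matches; NULL = NULL is unknown, not true

Fix: Replace '= NULL' with 'IS NULL'

Corrected query:
SELECT id, title FROM books WHERE pages IS NULL

Result:
id | title                     
---+---------------------------
6  | The Fellowship of the Ring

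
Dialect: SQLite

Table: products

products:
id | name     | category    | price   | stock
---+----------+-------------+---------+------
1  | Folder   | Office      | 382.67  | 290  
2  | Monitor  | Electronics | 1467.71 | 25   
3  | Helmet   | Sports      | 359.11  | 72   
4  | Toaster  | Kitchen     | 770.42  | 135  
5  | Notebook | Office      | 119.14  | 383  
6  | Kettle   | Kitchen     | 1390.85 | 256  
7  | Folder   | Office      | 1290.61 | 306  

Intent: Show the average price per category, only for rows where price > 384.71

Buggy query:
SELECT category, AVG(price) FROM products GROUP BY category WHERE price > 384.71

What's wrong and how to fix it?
Bug: Row-level WHERE must come before GROUP BY in the clause order

Fix: Move the WHERE clause before GROUP BY

Corrected query:
SELECT category, AVG(price) FROM products WHERE price > 384.71 GROUP BY category

Result:
category    | AVG(price)
------------+-----------
Electronics | 1467.71   
Kitchen     | 1080.635  
Office      | 1290.61   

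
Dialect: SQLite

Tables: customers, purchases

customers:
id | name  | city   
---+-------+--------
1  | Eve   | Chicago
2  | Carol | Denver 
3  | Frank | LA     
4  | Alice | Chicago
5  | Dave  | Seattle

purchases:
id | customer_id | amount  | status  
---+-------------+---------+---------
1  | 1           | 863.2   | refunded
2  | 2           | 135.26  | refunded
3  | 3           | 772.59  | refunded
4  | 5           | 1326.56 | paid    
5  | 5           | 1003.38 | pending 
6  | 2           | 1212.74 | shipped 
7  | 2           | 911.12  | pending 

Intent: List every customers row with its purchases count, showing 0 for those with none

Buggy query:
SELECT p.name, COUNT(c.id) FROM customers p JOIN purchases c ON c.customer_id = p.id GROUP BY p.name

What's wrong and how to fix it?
Bug: An inner join excludes parents with zero children

Fix: Switch to LEFT JOIN to retain unmatched parent rows

Corrected query:
SELECT p.name, COUNT(c.id) FROM customers p LEFT JOIN purchases c ON c.customer_id = p.id GROUP BY p.name

Result:
name  | COUNT(c.id)
------+------------
Alice | 0          
Carol | 3          
Dave  | 2          
Eve   | 1          
Frank | 1          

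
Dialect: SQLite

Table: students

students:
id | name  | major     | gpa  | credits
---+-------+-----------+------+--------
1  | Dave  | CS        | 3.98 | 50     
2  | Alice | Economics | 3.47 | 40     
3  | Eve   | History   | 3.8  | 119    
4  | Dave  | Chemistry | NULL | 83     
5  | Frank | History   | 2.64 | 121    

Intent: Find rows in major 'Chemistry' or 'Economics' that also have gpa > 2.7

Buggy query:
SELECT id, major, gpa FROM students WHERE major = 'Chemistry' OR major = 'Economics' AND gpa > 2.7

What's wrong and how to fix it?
Bug: AND binds tighter than OR, so this parses as major = 'Chemistry' OR (major = 'Economics' AND gpa > 2.7)

Fix: Add parentheses around the OR so the AND applies to both alternatives

Corrected query:
SELECT id, major, gpa FROM students WHERE (major = 'Chemistry' OR major = 'Economics') AND gpa > 2.7

Result:
id | major     | gpa 
---+-----------+-----
2  | Economics | 3.47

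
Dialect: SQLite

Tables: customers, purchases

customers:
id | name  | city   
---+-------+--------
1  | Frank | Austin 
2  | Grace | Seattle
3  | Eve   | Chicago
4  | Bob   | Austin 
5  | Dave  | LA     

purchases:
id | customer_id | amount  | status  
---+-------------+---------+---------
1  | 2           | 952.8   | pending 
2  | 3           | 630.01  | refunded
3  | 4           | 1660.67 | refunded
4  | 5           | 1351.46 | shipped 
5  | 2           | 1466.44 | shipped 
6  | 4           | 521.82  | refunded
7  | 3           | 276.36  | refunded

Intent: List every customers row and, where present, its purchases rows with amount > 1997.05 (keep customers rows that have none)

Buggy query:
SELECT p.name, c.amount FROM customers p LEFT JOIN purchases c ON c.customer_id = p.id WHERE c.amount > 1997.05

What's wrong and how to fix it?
Bug: A WHERE condition on the right-hand table after LEFT JOIN drops unmatched parents

Fix: Put 'c.amount > 1997.05' in the JOIN's ON clause instead of WHERE

Corrected query:
SELECT p.name, c.amount FROM customers p LEFT JOIN purchases c ON c.customer_id = p.id AND c.amount > 1997.05

Result:
name  | amount
------+-------
Frank | NULL  
Grace | NULL  
Eve   | NULL  
Bob   | NULL  
Dave  | NULL  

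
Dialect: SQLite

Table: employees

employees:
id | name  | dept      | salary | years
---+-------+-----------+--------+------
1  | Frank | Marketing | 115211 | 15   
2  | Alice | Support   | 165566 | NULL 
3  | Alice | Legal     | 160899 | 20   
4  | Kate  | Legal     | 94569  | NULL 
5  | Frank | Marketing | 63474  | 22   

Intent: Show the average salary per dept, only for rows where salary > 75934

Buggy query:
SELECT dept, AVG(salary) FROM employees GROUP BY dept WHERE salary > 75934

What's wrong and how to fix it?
Bug: Row-level WHERE must come before GROUP BY in the clause order

Fix: Move the WHERE clause before GROUP BY

Corrected query:
SELECT dept, AVG(salary) FROM employees WHERE salary > 75934 GROUP BY dept

Result:
dept      | AVG(salary)
----------+------------
Legal     | 127734     
Marketing | 115211     
Support   | 165566     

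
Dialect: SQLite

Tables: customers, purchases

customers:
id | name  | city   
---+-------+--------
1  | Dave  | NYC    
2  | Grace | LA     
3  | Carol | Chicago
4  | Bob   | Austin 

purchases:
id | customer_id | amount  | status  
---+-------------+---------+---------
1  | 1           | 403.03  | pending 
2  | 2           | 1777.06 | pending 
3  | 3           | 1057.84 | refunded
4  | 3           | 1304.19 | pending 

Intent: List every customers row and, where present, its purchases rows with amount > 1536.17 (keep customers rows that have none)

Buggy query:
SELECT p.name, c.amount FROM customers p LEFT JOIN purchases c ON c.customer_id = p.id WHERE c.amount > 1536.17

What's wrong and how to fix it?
Bug: A WHERE condition on the right-hand table after LEFT JOIN drops unmatched parents

Fix: Put 'c.amount > 1536.17' in the JOIN's ON clause instead of WHERE

Corrected query:
SELECT p.name, c.amount FROM customers p LEFT JOIN purchases c ON c.customer_id = p.id AND c.amount > 1536.17

Result:
name  | amount 
------+--------
Dave  | NULL   
Grace | 1777.06
Carol | NULL   
Bob   | NULL   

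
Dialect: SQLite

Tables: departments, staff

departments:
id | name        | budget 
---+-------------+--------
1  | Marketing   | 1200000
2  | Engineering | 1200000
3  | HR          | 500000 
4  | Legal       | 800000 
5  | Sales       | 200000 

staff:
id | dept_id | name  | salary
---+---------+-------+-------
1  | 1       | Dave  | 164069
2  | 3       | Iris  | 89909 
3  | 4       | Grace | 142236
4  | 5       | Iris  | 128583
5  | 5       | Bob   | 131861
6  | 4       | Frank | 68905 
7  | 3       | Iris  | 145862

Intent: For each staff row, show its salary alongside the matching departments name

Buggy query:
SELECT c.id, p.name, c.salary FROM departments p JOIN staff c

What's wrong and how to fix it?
Bug: JOIN with no ON clause produces a cartesian product; every staff row pairs with every departments row

Fix: Add ON c.dept_id = p.id to the JOIN

Corrected query:
SELECT c.id, p.name, c.salary FROM departments p JOIN staff c ON c.dept_id = p.id

Result:
id | name      | salary
---+-----------+-------
1  | Marketing | 164069
2  | HR        | 89909 
3  | Legal     | 142236
4  | Sales     | 128583
5  | Sales     | 131861
6  | Legal     | 68905 
7  | HR        | 145862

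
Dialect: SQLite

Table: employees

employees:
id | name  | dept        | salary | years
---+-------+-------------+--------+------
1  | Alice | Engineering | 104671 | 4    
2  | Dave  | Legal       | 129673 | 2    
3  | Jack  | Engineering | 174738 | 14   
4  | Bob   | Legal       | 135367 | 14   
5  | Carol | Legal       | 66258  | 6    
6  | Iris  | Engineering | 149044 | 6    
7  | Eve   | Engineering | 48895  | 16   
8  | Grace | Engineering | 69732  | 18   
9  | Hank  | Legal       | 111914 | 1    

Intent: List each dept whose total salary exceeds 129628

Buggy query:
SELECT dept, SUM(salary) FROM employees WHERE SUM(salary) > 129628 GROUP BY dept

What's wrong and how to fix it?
Bug: SUM(salary) is an aggregate, but WHERE filters rows before aggregation

Fix: Use HAVING (which filters groups after aggregation) instead of WHERE

Corrected query:
SELECT dept, SUM(salary) FROM employees GROUP BY dept HAVING SUM(salary) > 129628

Result:
dept        | SUM(salary)
------------+------------
Engineering | 547080     
Legal       | 443212     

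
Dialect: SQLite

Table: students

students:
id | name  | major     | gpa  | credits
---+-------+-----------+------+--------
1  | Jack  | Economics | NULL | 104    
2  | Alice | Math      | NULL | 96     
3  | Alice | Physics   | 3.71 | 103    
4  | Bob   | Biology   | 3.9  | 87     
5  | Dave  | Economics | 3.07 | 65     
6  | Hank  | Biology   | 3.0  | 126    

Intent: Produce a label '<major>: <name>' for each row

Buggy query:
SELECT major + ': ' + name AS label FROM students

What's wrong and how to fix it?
Bug: SQLite uses || for string concatenation; + coerces text to numbers (yielding 0)

Fix: Use the || operator for string concatenation

Corrected query:
SELECT major || ': ' || name AS label FROM students

Result:
label          
---------------
Economics: Jack
Math: Alice    
Physics: Alice 
Biology: Bob   
Economics: Dave
Biology: Hank  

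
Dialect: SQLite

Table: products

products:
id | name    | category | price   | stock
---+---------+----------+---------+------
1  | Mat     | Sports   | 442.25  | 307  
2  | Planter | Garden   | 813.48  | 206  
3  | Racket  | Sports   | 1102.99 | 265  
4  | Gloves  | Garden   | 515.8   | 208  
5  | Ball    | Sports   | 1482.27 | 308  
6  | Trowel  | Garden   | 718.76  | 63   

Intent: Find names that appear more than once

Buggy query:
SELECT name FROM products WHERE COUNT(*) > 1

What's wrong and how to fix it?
Bug: COUNT(*) is an aggregate and cannot be used in WHERE

Fix: Group first, then use HAVING for the count condition

Corrected query:
SELECT name FROM products GROUP BY name HAVING COUNT(*) > 1

Result:
(no rows)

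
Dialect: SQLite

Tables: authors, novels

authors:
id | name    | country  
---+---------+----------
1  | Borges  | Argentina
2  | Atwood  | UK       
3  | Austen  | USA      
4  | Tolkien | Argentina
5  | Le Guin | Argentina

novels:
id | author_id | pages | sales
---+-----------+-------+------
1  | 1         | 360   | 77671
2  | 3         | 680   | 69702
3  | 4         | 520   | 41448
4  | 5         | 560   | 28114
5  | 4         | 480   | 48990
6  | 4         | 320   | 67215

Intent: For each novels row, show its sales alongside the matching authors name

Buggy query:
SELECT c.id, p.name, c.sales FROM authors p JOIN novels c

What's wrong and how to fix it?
Bug: JOIN with no ON clause produces a cartesian product; every novels row pairs with every authors row

Fix: Specify the join condition linking the foreign key to the parent id

Corrected query:
SELECT c.id, p.name, c.sales FROM authors p JOIN novels c ON c.author_id = p.id

Result:
id | name    | sales
---+---------+------
1  | Borges  | 77671
2  | Austen  | 69702
3  | Tolkien | 41448
4  | Le Guin | 28114
5  | Tolkien | 48990
6  | Tolkien | 67215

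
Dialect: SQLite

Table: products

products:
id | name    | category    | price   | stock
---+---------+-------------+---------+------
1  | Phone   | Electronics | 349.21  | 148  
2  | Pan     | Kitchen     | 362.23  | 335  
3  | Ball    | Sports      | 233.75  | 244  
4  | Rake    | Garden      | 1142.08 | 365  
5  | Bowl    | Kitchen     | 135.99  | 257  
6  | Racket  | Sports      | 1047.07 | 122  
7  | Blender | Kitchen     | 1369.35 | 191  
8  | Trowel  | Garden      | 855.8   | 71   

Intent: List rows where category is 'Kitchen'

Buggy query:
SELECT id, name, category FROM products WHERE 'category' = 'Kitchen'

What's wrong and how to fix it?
Bug: 'category' in single quotes is a string literal, not the column; the comparison is literal-vs-literal and never true

Fix: Reference the column as category without single quotes

Corrected query:
SELECT id, name, category FROM products WHERE category = 'Kitchen'

Result:
id | name    | category
---+---------+---------
2  | Pan     | Kitchen 
5  | Bowl    | Kitchen 
7  | Blender | Kitchen 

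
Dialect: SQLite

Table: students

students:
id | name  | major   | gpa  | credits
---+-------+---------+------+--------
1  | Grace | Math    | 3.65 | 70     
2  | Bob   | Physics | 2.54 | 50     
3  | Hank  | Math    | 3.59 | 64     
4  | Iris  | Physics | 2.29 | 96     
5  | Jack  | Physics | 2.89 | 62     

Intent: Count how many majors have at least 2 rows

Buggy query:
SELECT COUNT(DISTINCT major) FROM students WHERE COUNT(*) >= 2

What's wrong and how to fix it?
Bug: WHERE filters individual rows, not groups, so a group-level COUNT is invalid there

Fix: Group first with HAVING COUNT(*) >= 2, then COUNT the resulting groups

Corrected query:
SELECT COUNT(*) FROM (SELECT major FROM students GROUP BY major HAVING COUNT(*) >= 2)

Result:
COUNT(*)
--------
2       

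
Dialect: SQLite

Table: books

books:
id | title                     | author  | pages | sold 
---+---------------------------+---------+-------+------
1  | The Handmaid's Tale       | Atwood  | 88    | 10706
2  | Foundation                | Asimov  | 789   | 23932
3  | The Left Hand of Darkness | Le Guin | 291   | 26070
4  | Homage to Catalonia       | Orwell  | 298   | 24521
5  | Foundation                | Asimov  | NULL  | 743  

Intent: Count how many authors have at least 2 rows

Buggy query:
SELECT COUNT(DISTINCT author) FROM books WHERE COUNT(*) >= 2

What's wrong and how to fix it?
Bug: WHERE filters individual rows, not groups, so a group-level COUNT is invalid there

Fix: Use a subquery that GROUPs and filters with HAVING, then count its rows

Corrected query:
SELECT COUNT(*) FROM (SELECT author FROM books GROUP BY author HAVING COUNT(*) >= 2)

Result:
COUNT(*)
--------
1       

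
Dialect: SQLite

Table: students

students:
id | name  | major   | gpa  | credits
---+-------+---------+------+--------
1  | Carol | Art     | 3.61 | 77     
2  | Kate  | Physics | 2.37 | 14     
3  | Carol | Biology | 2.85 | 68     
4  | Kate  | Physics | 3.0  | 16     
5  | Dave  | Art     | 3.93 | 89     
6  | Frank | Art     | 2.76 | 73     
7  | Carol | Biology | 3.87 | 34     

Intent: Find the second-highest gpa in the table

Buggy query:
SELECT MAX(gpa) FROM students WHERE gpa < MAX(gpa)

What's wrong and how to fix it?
Bug: The inner MAX is an aggregate inside WHERE, which is not allowed

Fix: Compute the overall MAX in a subquery, then take MAX of rows below it

Corrected query:
SELECT MAX(gpa) FROM students WHERE gpa < (SELECT MAX(gpa) FROM students)

Result:
MAX(gpa)
--------
3.87    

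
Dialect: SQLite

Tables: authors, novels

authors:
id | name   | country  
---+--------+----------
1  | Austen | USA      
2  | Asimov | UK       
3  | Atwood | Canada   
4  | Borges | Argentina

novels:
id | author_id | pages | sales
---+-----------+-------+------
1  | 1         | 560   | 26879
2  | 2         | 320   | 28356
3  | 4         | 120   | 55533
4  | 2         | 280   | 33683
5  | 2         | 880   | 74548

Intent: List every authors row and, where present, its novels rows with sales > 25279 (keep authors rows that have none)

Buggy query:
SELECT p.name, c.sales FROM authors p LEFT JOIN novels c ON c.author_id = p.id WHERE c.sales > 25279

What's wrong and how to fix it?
Bug: Filtering c.sales in WHERE discards the NULL rows produced by LEFT JOIN, turning it into an inner join

Fix: Move the right-table condition into the ON clause so unmatched parents are kept

Corrected query:
SELECT p.name, c.sales FROM authors p LEFT JOIN novels c ON c.author_id = p.id AND c.sales > 25279

Result:
name   | sales
-------+------
Austen | 26879
Asimov | 28356
Asimov | 33683
Asimov | 74548
Atwood | NULL 
Borges | 55533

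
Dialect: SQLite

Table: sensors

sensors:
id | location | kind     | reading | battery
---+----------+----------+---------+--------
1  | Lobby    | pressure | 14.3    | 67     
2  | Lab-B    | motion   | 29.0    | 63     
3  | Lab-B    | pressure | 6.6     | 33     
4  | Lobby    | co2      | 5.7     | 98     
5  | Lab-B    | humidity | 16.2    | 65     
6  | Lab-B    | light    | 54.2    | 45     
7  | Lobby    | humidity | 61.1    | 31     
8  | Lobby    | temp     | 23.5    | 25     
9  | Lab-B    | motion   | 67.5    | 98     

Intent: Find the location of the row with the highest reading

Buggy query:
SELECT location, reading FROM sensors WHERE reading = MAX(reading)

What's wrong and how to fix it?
Bug: MAX(reading) is an aggregate and cannot be used directly in WHERE

Fix: Use a subquery: WHERE reading = (SELECT MAX(reading) FROM sensors)

Corrected query:
SELECT location, reading FROM sensors WHERE reading = (SELECT MAX(reading) FROM sensors)

Result:
location | reading
---------+--------
Lab-B    | 67.5   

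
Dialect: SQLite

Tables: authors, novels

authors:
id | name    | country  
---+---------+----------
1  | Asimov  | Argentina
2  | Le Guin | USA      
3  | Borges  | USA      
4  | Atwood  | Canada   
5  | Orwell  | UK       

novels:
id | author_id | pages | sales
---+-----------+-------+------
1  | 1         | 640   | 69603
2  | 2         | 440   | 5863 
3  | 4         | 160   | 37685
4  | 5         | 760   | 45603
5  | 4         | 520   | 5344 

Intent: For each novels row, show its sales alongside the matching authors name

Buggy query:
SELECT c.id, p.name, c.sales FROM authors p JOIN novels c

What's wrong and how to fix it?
Bug: Missing join condition: each novels row is matched to all authors rows instead of just its own

Fix: Add ON c.author_id = p.id to the JOIN

Corrected query:
SELECT c.id, p.name, c.sales FROM authors p JOIN novels c ON c.author_id = p.id

Result:
id | name    | sales
---+---------+------
1  | Asimov  | 69603
2  | Le Guin | 5863 
3  | Atwood  | 37685
4  | Orwell  | 45603
5  | Atwood  | 5344 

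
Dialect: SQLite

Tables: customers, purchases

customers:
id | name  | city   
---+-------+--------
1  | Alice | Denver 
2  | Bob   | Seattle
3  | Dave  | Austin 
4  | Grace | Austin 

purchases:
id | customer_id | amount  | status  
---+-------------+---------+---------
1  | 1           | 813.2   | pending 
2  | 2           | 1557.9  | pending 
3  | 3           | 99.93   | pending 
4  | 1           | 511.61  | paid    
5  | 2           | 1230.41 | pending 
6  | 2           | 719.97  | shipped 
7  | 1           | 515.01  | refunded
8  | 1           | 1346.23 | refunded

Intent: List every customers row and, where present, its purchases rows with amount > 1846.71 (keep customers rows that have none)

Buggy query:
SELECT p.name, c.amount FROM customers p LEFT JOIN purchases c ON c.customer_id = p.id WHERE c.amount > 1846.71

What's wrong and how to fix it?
Bug: Filtering c.amount in WHERE discards the NULL rows produced by LEFT JOIN, turning it into an inner join

Fix: Put 'c.amount > 1846.71' in the JOIN's ON clause instead of WHERE

Corrected query:
SELECT p.name, c.amount FROM customers p LEFT JOIN purchases c ON c.customer_id = p.id AND c.amount > 1846.71

Result:
name  | amount
------+-------
Alice | NULL  
Bob   | NULL  
Dave  | NULL  
Grace | NULL  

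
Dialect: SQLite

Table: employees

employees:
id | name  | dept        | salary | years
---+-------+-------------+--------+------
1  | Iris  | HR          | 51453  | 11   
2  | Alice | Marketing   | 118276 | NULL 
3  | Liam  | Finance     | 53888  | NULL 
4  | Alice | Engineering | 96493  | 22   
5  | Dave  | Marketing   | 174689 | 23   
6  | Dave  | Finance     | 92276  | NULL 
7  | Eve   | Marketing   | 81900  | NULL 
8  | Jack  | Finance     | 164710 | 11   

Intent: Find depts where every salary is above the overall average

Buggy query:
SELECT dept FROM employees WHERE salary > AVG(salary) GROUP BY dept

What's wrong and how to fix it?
Bug: AVG() is an aggregate; it can't sit directly in WHERE

Fix: Compute the overall average in a scalar subquery and compare each group's MIN against it in HAVING

Corrected query:
SELECT dept FROM employees GROUP BY dept HAVING MIN(salary) > (SELECT AVG(salary) FROM employees)

Result:
(no rows)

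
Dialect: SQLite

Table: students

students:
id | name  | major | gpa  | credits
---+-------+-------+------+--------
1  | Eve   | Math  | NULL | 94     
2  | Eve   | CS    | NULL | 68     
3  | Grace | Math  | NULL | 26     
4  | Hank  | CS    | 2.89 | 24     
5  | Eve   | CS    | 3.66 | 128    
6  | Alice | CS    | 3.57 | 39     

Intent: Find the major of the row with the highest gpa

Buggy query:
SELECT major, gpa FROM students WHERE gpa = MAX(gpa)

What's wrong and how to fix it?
Bug: WHERE is evaluated per row; an aggregate over the whole table isn't defined there

Fix: Wrap MAX in a scalar subquery so WHERE compares against a single value

Corrected query:
SELECT major, gpa FROM students WHERE gpa = (SELECT MAX(gpa) FROM students)

Result:
major | gpa 
------+-----
CS    | 3.66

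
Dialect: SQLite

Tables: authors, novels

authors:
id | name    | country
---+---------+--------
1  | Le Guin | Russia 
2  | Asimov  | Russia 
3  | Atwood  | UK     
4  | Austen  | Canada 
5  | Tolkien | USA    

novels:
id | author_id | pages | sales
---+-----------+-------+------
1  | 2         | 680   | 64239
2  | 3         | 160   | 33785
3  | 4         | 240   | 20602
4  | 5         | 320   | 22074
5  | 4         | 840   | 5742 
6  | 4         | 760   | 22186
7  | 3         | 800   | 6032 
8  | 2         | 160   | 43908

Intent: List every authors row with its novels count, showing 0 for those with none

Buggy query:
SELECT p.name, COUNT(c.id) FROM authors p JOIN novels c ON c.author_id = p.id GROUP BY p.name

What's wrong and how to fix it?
Bug: INNER JOIN drops authors rows that have no matching novels rows

Fix: Switch to LEFT JOIN to retain unmatched parent rows

Corrected query:
SELECT p.name, COUNT(c.id) FROM authors p LEFT JOIN novels c ON c.author_id = p.id GROUP BY p.name

Result:
name    | COUNT(c.id)
--------+------------
Asimov  | 2          
Atwood  | 2          
Austen  | 3          
Le Guin | 0          
Tolkien | 1          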